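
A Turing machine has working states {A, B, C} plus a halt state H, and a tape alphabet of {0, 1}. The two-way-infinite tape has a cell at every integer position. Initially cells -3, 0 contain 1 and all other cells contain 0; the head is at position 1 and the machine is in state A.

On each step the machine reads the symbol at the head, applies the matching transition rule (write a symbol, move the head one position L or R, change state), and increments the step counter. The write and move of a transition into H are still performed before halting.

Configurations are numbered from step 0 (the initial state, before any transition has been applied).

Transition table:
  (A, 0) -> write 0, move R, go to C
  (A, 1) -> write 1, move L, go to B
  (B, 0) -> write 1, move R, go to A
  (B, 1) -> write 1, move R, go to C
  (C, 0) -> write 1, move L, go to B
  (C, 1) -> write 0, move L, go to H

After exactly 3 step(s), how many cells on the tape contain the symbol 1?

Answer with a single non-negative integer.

Answer: 4

Derivation:
Step 1: in state A at pos 1, read 0 -> (A,0)->write 0,move R,goto C. Now: state=C, head=2, tape[-4..3]=01001000 (head:       ^)
Step 2: in state C at pos 2, read 0 -> (C,0)->write 1,move L,goto B. Now: state=B, head=1, tape[-4..3]=01001010 (head:      ^)
Step 3: in state B at pos 1, read 0 -> (B,0)->write 1,move R,goto A. Now: state=A, head=2, tape[-4..3]=01001110 (head:       ^)
Cells containing 1 after step 3: {-3, 0, 1, 2} -> 4 cell(s)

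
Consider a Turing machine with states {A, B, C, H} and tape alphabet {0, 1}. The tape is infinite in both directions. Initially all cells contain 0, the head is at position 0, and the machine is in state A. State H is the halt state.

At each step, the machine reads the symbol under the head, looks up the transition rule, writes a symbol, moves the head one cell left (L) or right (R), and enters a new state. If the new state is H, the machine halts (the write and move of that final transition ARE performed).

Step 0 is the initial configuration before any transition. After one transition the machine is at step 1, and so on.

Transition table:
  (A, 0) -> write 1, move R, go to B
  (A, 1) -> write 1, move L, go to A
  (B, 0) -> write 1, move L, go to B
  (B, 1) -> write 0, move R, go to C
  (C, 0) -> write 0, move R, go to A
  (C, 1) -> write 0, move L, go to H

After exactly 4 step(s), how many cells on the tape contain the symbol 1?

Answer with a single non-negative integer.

Answer: 0

Derivation:
Step 1: in state A at pos 0, read 0 -> (A,0)->write 1,move R,goto B. Now: state=B, head=1, tape[-1..2]=0100 (head:   ^)
Step 2: in state B at pos 1, read 0 -> (B,0)->write 1,move L,goto B. Now: state=B, head=0, tape[-1..2]=0110 (head:  ^)
Step 3: in state B at pos 0, read 1 -> (B,1)->write 0,move R,goto C. Now: state=C, head=1, tape[-1..2]=0010 (head:   ^)
Step 4: in state C at pos 1, read 1 -> (C,1)->write 0,move L,goto H. Now: state=H, head=0, tape[-1..2]=0000 (head:  ^)
No cell contains 1 after step 4 -> 0 cell(s)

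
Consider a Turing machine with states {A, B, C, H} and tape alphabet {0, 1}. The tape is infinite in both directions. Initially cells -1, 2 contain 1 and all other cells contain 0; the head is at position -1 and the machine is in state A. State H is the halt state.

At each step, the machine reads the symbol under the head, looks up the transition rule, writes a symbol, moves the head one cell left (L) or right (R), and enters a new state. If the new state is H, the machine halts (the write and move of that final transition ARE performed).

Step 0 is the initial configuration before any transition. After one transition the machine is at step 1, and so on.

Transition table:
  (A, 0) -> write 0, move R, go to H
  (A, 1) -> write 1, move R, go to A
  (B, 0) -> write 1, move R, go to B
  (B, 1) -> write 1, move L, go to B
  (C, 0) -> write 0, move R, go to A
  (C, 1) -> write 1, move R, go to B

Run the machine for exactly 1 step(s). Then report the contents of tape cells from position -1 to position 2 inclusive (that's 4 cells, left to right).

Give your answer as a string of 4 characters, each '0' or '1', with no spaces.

Answer: 1001

Derivation:
Step 1: in state A at pos -1, read 1 -> (A,1)->write 1,move R,goto A. Now: state=A, head=0, tape[-2..3]=010010 (head:   ^)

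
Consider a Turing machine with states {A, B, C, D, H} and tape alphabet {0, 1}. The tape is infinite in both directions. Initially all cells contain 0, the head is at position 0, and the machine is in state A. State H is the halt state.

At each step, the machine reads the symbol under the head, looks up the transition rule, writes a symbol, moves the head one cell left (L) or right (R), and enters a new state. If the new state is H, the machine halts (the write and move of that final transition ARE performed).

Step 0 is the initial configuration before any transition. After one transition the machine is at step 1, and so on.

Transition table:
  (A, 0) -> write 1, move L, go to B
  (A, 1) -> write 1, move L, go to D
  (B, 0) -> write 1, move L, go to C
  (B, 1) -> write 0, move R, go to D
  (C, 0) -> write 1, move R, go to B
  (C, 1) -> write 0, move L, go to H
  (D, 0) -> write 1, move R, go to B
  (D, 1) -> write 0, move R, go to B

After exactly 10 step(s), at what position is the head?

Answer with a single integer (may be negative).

Answer: 2

Derivation:
Step 1: in state A at pos 0, read 0 -> (A,0)->write 1,move L,goto B. Now: state=B, head=-1, tape[-2..1]=0010 (head:  ^)
Step 2: in state B at pos -1, read 0 -> (B,0)->write 1,move L,goto C. Now: state=C, head=-2, tape[-3..1]=00110 (head:  ^)
Step 3: in state C at pos -2, read 0 -> (C,0)->write 1,move R,goto B. Now: state=B, head=-1, tape[-3..1]=01110 (head:   ^)
Step 4: in state B at pos -1, read 1 -> (B,1)->write 0,move R,goto D. Now: state=D, head=0, tape[-3..1]=01010 (head:    ^)
Step 5: in state D at pos 0, read 1 -> (D,1)->write 0,move R,goto B. Now: state=B, head=1, tape[-3..2]=010000 (head:     ^)
Step 6: in state B at pos 1, read 0 -> (B,0)->write 1,move L,goto C. Now: state=C, head=0, tape[-3..2]=010010 (head:    ^)
Step 7: in state C at pos 0, read 0 -> (C,0)->write 1,move R,goto B. Now: state=B, head=1, tape[-3..2]=010110 (head:     ^)
Step 8: in state B at pos 1, read 1 -> (B,1)->write 0,move R,goto D. Now: state=D, head=2, tape[-3..3]=0101000 (head:      ^)
Step 9: in state D at pos 2, read 0 -> (D,0)->write 1,move R,goto B. Now: state=B, head=3, tape[-3..4]=01010100 (head:       ^)
Step 10: in state B at pos 3, read 0 -> (B,0)->write 1,move L,goto C. Now: state=C, head=2, tape[-3..4]=01010110 (head:      ^)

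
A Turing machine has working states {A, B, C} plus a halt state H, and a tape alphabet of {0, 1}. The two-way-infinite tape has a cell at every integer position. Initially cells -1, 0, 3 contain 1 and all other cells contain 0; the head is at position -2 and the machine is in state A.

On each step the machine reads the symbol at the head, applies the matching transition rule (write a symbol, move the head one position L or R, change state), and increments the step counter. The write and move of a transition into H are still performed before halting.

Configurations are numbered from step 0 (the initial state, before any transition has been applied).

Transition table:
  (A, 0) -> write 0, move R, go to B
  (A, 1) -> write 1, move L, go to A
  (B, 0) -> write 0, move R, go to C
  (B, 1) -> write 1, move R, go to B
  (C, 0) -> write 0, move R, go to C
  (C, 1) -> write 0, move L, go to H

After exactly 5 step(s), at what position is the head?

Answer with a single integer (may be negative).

Step 1: in state A at pos -2, read 0 -> (A,0)->write 0,move R,goto B. Now: state=B, head=-1, tape[-3..4]=00110010 (head:   ^)
Step 2: in state B at pos -1, read 1 -> (B,1)->write 1,move R,goto B. Now: state=B, head=0, tape[-3..4]=00110010 (head:    ^)
Step 3: in state B at pos 0, read 1 -> (B,1)->write 1,move R,goto B. Now: state=B, head=1, tape[-3..4]=00110010 (head:     ^)
Step 4: in state B at pos 1, read 0 -> (B,0)->write 0,move R,goto C. Now: state=C, head=2, tape[-3..4]=00110010 (head:      ^)
Step 5: in state C at pos 2, read 0 -> (C,0)->write 0,move R,goto C. Now: state=C, head=3, tape[-3..4]=00110010 (head:       ^)

Answer: 3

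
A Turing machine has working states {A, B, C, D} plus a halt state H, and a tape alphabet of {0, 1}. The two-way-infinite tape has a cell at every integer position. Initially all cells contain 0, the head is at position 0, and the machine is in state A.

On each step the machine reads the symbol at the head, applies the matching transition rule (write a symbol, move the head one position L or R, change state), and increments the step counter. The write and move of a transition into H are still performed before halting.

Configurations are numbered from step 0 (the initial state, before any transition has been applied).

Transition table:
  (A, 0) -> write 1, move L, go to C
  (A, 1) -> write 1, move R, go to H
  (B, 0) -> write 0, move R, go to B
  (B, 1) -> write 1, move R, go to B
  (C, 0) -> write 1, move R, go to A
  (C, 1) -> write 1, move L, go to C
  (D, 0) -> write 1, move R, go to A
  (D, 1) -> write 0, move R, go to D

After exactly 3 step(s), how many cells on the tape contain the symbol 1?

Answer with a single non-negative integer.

Answer: 2

Derivation:
Step 1: in state A at pos 0, read 0 -> (A,0)->write 1,move L,goto C. Now: state=C, head=-1, tape[-2..1]=0010 (head:  ^)
Step 2: in state C at pos -1, read 0 -> (C,0)->write 1,move R,goto A. Now: state=A, head=0, tape[-2..1]=0110 (head:   ^)
Step 3: in state A at pos 0, read 1 -> (A,1)->write 1,move R,goto H. Now: state=H, head=1, tape[-2..2]=01100 (head:    ^)
Cells containing 1 after step 3: {-1, 0} -> 2 cell(s)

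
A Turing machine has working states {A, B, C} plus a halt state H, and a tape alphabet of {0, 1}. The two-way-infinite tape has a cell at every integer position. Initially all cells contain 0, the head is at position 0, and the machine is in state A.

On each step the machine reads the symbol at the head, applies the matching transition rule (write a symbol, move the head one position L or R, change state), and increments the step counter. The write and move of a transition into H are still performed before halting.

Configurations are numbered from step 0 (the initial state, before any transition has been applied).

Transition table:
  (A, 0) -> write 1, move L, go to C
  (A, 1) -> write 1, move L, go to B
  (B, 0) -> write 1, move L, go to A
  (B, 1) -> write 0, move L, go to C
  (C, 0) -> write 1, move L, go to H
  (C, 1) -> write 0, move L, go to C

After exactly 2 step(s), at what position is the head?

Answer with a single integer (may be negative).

Answer: -2

Derivation:
Step 1: in state A at pos 0, read 0 -> (A,0)->write 1,move L,goto C. Now: state=C, head=-1, tape[-2..1]=0010 (head:  ^)
Step 2: in state C at pos -1, read 0 -> (C,0)->write 1,move L,goto H. Now: state=H, head=-2, tape[-3..1]=00110 (head:  ^)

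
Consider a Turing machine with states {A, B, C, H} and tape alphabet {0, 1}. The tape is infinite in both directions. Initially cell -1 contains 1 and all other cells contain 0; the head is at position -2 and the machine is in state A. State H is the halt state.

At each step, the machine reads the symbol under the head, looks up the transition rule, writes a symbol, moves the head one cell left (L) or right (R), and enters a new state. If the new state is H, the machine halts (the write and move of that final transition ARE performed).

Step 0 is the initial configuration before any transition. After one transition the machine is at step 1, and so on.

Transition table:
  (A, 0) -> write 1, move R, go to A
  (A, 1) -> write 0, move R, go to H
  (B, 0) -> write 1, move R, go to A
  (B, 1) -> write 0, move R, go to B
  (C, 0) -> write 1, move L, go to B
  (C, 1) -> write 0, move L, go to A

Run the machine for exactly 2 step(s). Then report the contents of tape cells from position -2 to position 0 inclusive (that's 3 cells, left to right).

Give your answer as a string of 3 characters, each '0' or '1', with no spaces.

Step 1: in state A at pos -2, read 0 -> (A,0)->write 1,move R,goto A. Now: state=A, head=-1, tape[-3..0]=0110 (head:   ^)
Step 2: in state A at pos -1, read 1 -> (A,1)->write 0,move R,goto H. Now: state=H, head=0, tape[-3..1]=01000 (head:    ^)

Answer: 100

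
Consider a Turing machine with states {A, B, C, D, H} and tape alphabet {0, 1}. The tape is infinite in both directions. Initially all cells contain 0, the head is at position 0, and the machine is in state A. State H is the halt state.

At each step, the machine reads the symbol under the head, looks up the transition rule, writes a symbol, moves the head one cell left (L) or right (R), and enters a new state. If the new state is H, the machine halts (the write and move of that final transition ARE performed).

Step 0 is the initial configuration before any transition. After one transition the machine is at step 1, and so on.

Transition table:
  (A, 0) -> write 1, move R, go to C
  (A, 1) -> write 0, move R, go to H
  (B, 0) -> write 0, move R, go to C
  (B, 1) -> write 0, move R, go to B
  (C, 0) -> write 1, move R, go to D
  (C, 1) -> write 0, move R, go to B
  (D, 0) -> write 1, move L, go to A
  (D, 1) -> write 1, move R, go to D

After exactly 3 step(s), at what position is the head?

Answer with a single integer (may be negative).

Answer: 1

Derivation:
Step 1: in state A at pos 0, read 0 -> (A,0)->write 1,move R,goto C. Now: state=C, head=1, tape[-1..2]=0100 (head:   ^)
Step 2: in state C at pos 1, read 0 -> (C,0)->write 1,move R,goto D. Now: state=D, head=2, tape[-1..3]=01100 (head:    ^)
Step 3: in state D at pos 2, read 0 -> (D,0)->write 1,move L,goto A. Now: state=A, head=1, tape[-1..3]=01110 (head:   ^)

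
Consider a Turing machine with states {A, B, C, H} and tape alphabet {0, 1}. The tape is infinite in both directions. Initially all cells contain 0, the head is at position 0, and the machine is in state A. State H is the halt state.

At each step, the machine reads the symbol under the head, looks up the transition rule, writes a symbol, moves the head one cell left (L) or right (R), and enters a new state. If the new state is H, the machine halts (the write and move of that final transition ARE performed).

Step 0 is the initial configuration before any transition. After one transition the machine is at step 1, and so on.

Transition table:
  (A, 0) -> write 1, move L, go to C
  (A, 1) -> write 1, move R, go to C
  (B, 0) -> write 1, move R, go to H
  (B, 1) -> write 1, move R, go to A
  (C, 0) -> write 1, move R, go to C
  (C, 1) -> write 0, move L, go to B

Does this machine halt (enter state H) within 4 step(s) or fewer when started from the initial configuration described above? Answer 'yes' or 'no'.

Answer: no

Derivation:
Step 1: in state A at pos 0, read 0 -> (A,0)->write 1,move L,goto C. Now: state=C, head=-1, tape[-2..1]=0010 (head:  ^)
Step 2: in state C at pos -1, read 0 -> (C,0)->write 1,move R,goto C. Now: state=C, head=0, tape[-2..1]=0110 (head:   ^)
Step 3: in state C at pos 0, read 1 -> (C,1)->write 0,move L,goto B. Now: state=B, head=-1, tape[-2..1]=0100 (head:  ^)
Step 4: in state B at pos -1, read 1 -> (B,1)->write 1,move R,goto A. Now: state=A, head=0, tape[-2..1]=0100 (head:   ^)
After 4 step(s): state = A (not H) -> not halted within 4 -> no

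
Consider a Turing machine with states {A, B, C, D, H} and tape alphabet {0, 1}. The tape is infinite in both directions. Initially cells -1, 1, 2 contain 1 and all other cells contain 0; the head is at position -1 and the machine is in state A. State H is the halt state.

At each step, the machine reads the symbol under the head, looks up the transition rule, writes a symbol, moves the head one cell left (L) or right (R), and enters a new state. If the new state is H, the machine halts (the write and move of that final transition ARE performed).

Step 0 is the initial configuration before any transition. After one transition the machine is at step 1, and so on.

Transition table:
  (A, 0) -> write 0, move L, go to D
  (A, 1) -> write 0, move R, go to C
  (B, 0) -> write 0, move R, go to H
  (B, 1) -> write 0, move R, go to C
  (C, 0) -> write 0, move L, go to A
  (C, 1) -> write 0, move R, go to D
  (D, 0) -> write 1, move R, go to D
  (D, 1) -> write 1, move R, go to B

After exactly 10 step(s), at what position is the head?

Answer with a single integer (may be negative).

Step 1: in state A at pos -1, read 1 -> (A,1)->write 0,move R,goto C. Now: state=C, head=0, tape[-2..3]=000110 (head:   ^)
Step 2: in state C at pos 0, read 0 -> (C,0)->write 0,move L,goto A. Now: state=A, head=-1, tape[-2..3]=000110 (head:  ^)
Step 3: in state A at pos -1, read 0 -> (A,0)->write 0,move L,goto D. Now: state=D, head=-2, tape[-3..3]=0000110 (head:  ^)
Step 4: in state D at pos -2, read 0 -> (D,0)->write 1,move R,goto D. Now: state=D, head=-1, tape[-3..3]=0100110 (head:   ^)
Step 5: in state D at pos -1, read 0 -> (D,0)->write 1,move R,goto D. Now: state=D, head=0, tape[-3..3]=0110110 (head:    ^)
Step 6: in state D at pos 0, read 0 -> (D,0)->write 1,move R,goto D. Now: state=D, head=1, tape[-3..3]=0111110 (head:     ^)
Step 7: in state D at pos 1, read 1 -> (D,1)->write 1,move R,goto B. Now: state=B, head=2, tape[-3..3]=0111110 (head:      ^)
Step 8: in state B at pos 2, read 1 -> (B,1)->write 0,move R,goto C. Now: state=C, head=3, tape[-3..4]=01111000 (head:       ^)
Step 9: in state C at pos 3, read 0 -> (C,0)->write 0,move L,goto A. Now: state=A, head=2, tape[-3..4]=01111000 (head:      ^)
Step 10: in state A at pos 2, read 0 -> (A,0)->write 0,move L,goto D. Now: state=D, head=1, tape[-3..4]=01111000 (head:     ^)

Answer: 1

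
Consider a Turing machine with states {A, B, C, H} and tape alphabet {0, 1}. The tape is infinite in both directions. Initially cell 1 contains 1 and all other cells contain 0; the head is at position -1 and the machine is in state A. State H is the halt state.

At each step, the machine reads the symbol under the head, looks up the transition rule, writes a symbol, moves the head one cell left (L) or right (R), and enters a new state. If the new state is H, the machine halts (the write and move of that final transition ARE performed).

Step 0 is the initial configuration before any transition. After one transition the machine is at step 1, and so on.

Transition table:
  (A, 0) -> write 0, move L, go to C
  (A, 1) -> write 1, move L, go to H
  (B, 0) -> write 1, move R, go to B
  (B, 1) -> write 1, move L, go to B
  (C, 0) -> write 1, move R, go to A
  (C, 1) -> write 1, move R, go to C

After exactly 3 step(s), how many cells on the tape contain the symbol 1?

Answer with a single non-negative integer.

Step 1: in state A at pos -1, read 0 -> (A,0)->write 0,move L,goto C. Now: state=C, head=-2, tape[-3..2]=000010 (head:  ^)
Step 2: in state C at pos -2, read 0 -> (C,0)->write 1,move R,goto A. Now: state=A, head=-1, tape[-3..2]=010010 (head:   ^)
Step 3: in state A at pos -1, read 0 -> (A,0)->write 0,move L,goto C. Now: state=C, head=-2, tape[-3..2]=010010 (head:  ^)
Cells containing 1 after step 3: {-2, 1} -> 2 cell(s)

Answer: 2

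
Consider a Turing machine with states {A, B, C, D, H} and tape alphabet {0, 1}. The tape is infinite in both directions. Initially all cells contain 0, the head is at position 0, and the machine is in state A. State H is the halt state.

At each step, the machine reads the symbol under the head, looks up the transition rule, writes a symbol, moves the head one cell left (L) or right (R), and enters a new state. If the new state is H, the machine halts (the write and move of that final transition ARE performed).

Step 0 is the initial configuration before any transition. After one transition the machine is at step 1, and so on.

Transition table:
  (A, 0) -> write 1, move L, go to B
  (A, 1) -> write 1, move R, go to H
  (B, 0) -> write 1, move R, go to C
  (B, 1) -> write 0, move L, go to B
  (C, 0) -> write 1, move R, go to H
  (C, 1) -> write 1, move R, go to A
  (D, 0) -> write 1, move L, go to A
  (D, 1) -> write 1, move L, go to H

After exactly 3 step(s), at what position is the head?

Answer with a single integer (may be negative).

Step 1: in state A at pos 0, read 0 -> (A,0)->write 1,move L,goto B. Now: state=B, head=-1, tape[-2..1]=0010 (head:  ^)
Step 2: in state B at pos -1, read 0 -> (B,0)->write 1,move R,goto C. Now: state=C, head=0, tape[-2..1]=0110 (head:   ^)
Step 3: in state C at pos 0, read 1 -> (C,1)->write 1,move R,goto A. Now: state=A, head=1, tape[-2..2]=01100 (head:    ^)

Answer: 1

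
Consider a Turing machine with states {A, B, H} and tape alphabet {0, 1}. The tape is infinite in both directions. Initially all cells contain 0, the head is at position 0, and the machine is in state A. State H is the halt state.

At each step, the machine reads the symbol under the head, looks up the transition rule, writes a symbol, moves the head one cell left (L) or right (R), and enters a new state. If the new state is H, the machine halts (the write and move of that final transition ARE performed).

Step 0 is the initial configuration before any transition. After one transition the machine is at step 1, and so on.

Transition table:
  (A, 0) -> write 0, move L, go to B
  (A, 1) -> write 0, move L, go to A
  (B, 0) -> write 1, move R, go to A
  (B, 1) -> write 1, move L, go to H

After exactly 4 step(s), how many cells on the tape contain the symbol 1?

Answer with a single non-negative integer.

Step 1: in state A at pos 0, read 0 -> (A,0)->write 0,move L,goto B. Now: state=B, head=-1, tape[-2..1]=0000 (head:  ^)
Step 2: in state B at pos -1, read 0 -> (B,0)->write 1,move R,goto A. Now: state=A, head=0, tape[-2..1]=0100 (head:   ^)
Step 3: in state A at pos 0, read 0 -> (A,0)->write 0,move L,goto B. Now: state=B, head=-1, tape[-2..1]=0100 (head:  ^)
Step 4: in state B at pos -1, read 1 -> (B,1)->write 1,move L,goto H. Now: state=H, head=-2, tape[-3..1]=00100 (head:  ^)
Cells containing 1 after step 4: {-1} -> 1 cell(s)

Answer: 1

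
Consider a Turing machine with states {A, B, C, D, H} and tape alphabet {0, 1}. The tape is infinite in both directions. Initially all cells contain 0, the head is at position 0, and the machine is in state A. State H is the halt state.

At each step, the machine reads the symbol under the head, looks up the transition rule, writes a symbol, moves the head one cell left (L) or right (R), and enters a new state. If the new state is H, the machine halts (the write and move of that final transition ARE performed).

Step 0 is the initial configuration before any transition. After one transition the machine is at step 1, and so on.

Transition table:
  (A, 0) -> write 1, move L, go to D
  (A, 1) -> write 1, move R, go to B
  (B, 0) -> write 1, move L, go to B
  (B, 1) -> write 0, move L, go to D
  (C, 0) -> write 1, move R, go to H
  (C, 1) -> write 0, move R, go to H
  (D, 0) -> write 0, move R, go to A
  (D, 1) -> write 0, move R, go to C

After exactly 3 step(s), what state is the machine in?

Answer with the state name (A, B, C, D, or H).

Answer: B

Derivation:
Step 1: in state A at pos 0, read 0 -> (A,0)->write 1,move L,goto D. Now: state=D, head=-1, tape[-2..1]=0010 (head:  ^)
Step 2: in state D at pos -1, read 0 -> (D,0)->write 0,move R,goto A. Now: state=A, head=0, tape[-2..1]=0010 (head:   ^)
Step 3: in state A at pos 0, read 1 -> (A,1)->write 1,move R,goto B. Now: state=B, head=1, tape[-2..2]=00100 (head:    ^)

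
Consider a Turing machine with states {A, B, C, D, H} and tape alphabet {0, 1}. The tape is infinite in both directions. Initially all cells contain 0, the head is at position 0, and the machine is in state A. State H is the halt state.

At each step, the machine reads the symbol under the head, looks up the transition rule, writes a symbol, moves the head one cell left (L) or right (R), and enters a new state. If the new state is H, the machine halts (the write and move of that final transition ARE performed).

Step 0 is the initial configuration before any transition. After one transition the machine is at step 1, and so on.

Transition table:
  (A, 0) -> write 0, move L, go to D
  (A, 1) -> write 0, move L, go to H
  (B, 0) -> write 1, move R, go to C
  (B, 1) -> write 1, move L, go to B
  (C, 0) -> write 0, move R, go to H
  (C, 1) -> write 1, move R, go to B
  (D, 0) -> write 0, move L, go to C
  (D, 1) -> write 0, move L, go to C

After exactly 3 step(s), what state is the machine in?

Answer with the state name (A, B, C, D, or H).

Answer: H

Derivation:
Step 1: in state A at pos 0, read 0 -> (A,0)->write 0,move L,goto D. Now: state=D, head=-1, tape[-2..1]=0000 (head:  ^)
Step 2: in state D at pos -1, read 0 -> (D,0)->write 0,move L,goto C. Now: state=C, head=-2, tape[-3..1]=00000 (head:  ^)
Step 3: in state C at pos -2, read 0 -> (C,0)->write 0,move R,goto H. Now: state=H, head=-1, tape[-3..1]=00000 (head:   ^)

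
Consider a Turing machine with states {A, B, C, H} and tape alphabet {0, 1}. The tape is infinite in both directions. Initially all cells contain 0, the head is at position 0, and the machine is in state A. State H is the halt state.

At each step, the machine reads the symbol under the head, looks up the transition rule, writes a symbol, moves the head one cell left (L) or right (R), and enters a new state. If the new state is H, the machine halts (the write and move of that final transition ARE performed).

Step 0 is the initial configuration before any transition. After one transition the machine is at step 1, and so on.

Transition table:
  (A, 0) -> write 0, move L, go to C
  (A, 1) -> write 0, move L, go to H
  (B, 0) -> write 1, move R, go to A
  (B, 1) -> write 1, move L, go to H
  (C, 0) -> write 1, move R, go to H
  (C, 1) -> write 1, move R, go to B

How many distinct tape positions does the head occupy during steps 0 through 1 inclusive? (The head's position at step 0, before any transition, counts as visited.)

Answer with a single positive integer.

Answer: 2

Derivation:
Step 1: in state A at pos 0, read 0 -> (A,0)->write 0,move L,goto C. Now: state=C, head=-1, tape[-2..1]=0000 (head:  ^)
Head positions at steps 0..1: starting at 0, distinct positions visited = {-1, 0} -> 2 position(s)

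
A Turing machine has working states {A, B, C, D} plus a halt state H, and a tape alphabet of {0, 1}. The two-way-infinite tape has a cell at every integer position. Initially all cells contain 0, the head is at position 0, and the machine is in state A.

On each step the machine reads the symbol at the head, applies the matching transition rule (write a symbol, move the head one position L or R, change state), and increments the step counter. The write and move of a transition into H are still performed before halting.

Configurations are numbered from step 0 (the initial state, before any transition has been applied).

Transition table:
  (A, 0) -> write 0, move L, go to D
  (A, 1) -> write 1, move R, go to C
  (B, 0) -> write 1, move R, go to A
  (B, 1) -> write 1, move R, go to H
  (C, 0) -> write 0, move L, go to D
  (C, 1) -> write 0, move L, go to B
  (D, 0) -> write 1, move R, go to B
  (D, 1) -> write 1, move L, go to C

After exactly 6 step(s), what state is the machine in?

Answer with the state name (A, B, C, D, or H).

Answer: B

Derivation:
Step 1: in state A at pos 0, read 0 -> (A,0)->write 0,move L,goto D. Now: state=D, head=-1, tape[-2..1]=0000 (head:  ^)
Step 2: in state D at pos -1, read 0 -> (D,0)->write 1,move R,goto B. Now: state=B, head=0, tape[-2..1]=0100 (head:   ^)
Step 3: in state B at pos 0, read 0 -> (B,0)->write 1,move R,goto A. Now: state=A, head=1, tape[-2..2]=01100 (head:    ^)
Step 4: in state A at pos 1, read 0 -> (A,0)->write 0,move L,goto D. Now: state=D, head=0, tape[-2..2]=01100 (head:   ^)
Step 5: in state D at pos 0, read 1 -> (D,1)->write 1,move L,goto C. Now: state=C, head=-1, tape[-2..2]=01100 (head:  ^)
Step 6: in state C at pos -1, read 1 -> (C,1)->write 0,move L,goto B. Now: state=B, head=-2, tape[-3..2]=000100 (head:  ^)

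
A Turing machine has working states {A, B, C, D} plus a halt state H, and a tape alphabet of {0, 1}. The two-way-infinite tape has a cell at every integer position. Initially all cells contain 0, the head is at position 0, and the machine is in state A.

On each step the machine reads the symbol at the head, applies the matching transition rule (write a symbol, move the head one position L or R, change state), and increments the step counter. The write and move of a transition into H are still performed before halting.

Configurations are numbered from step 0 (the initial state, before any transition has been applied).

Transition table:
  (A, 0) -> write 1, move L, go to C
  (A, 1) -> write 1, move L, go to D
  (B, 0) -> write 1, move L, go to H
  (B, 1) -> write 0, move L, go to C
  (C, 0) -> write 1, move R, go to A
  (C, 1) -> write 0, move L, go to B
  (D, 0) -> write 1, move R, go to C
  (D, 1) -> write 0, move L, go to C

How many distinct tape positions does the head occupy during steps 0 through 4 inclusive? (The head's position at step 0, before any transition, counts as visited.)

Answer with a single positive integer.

Answer: 3

Derivation:
Step 1: in state A at pos 0, read 0 -> (A,0)->write 1,move L,goto C. Now: state=C, head=-1, tape[-2..1]=0010 (head:  ^)
Step 2: in state C at pos -1, read 0 -> (C,0)->write 1,move R,goto A. Now: state=A, head=0, tape[-2..1]=0110 (head:   ^)
Step 3: in state A at pos 0, read 1 -> (A,1)->write 1,move L,goto D. Now: state=D, head=-1, tape[-2..1]=0110 (head:  ^)
Step 4: in state D at pos -1, read 1 -> (D,1)->write 0,move L,goto C. Now: state=C, head=-2, tape[-3..1]=00010 (head:  ^)
Head positions at steps 0..4: starting at 0, distinct positions visited = {-2, -1, 0} -> 3 position(s)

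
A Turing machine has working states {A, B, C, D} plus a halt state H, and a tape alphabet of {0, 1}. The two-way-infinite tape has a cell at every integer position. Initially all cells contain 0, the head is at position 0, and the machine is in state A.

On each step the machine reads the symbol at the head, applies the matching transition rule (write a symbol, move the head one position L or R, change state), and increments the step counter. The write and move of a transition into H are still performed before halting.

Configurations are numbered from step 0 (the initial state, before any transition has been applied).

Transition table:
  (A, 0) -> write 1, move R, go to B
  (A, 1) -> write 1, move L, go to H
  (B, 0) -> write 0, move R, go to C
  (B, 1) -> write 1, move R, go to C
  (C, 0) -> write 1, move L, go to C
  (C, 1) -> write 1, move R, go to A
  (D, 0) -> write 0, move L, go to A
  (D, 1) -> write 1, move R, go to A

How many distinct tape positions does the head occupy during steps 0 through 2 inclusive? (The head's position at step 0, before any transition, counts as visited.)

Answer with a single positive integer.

Answer: 3

Derivation:
Step 1: in state A at pos 0, read 0 -> (A,0)->write 1,move R,goto B. Now: state=B, head=1, tape[-1..2]=0100 (head:   ^)
Step 2: in state B at pos 1, read 0 -> (B,0)->write 0,move R,goto C. Now: state=C, head=2, tape[-1..3]=01000 (head:    ^)
Head positions at steps 0..2: starting at 0, distinct positions visited = {0, 1, 2} -> 3 position(s)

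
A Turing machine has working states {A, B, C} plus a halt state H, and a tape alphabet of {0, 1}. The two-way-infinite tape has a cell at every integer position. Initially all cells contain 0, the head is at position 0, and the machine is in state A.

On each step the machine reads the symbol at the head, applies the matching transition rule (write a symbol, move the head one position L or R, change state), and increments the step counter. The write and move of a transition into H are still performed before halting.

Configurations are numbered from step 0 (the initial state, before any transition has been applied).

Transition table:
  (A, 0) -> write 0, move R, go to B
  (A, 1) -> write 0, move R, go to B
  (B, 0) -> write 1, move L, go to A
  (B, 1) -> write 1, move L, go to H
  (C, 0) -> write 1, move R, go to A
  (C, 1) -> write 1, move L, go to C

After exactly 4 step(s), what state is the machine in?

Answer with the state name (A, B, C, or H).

Step 1: in state A at pos 0, read 0 -> (A,0)->write 0,move R,goto B. Now: state=B, head=1, tape[-1..2]=0000 (head:   ^)
Step 2: in state B at pos 1, read 0 -> (B,0)->write 1,move L,goto A. Now: state=A, head=0, tape[-1..2]=0010 (head:  ^)
Step 3: in state A at pos 0, read 0 -> (A,0)->write 0,move R,goto B. Now: state=B, head=1, tape[-1..2]=0010 (head:   ^)
Step 4: in state B at pos 1, read 1 -> (B,1)->write 1,move L,goto H. Now: state=H, head=0, tape[-1..2]=0010 (head:  ^)

Answer: H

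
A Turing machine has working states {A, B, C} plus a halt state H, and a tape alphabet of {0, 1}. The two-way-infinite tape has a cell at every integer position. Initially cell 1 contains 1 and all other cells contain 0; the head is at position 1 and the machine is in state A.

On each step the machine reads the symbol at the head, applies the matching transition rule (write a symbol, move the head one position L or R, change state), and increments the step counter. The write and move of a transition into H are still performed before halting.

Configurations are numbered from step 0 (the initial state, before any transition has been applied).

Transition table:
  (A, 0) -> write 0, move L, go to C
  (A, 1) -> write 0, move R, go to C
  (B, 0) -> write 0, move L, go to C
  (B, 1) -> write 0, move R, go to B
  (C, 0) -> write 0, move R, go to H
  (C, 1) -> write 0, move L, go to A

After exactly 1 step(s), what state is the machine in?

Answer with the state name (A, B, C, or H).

Answer: C

Derivation:
Step 1: in state A at pos 1, read 1 -> (A,1)->write 0,move R,goto C. Now: state=C, head=2, tape[0..3]=0000 (head:   ^)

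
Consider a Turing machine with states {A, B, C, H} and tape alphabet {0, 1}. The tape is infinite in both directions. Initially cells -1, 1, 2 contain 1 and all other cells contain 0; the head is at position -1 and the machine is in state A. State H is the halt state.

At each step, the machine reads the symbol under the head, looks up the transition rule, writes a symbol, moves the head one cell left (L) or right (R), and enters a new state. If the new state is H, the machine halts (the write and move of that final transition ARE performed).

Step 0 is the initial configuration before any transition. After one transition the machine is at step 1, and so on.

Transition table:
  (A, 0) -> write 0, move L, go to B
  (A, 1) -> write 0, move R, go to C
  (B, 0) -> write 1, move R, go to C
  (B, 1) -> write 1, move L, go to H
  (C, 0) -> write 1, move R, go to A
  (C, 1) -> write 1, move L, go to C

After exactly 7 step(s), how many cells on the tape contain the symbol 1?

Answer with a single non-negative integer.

Answer: 3

Derivation:
Step 1: in state A at pos -1, read 1 -> (A,1)->write 0,move R,goto C. Now: state=C, head=0, tape[-2..3]=000110 (head:   ^)
Step 2: in state C at pos 0, read 0 -> (C,0)->write 1,move R,goto A. Now: state=A, head=1, tape[-2..3]=001110 (head:    ^)
Step 3: in state A at pos 1, read 1 -> (A,1)->write 0,move R,goto C. Now: state=C, head=2, tape[-2..3]=001010 (head:     ^)
Step 4: in state C at pos 2, read 1 -> (C,1)->write 1,move L,goto C. Now: state=C, head=1, tape[-2..3]=001010 (head:    ^)
Step 5: in state C at pos 1, read 0 -> (C,0)->write 1,move R,goto A. Now: state=A, head=2, tape[-2..3]=001110 (head:     ^)
Step 6: in state A at pos 2, read 1 -> (A,1)->write 0,move R,goto C. Now: state=C, head=3, tape[-2..4]=0011000 (head:      ^)
Step 7: in state C at pos 3, read 0 -> (C,0)->write 1,move R,goto A. Now: state=A, head=4, tape[-2..5]=00110100 (head:       ^)
Cells containing 1 after step 7: {0, 1, 3} -> 3 cell(s)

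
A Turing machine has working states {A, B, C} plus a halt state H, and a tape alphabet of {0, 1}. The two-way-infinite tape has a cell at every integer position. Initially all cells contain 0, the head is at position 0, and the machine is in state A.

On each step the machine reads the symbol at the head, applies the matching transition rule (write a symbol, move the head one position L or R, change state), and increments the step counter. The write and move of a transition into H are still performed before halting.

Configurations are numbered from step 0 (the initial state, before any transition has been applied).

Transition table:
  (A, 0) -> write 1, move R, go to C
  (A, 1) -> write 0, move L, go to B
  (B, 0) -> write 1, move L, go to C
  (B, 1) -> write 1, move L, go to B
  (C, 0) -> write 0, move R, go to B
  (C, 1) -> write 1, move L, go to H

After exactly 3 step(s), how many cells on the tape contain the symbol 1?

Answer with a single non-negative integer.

Answer: 2

Derivation:
Step 1: in state A at pos 0, read 0 -> (A,0)->write 1,move R,goto C. Now: state=C, head=1, tape[-1..2]=0100 (head:   ^)
Step 2: in state C at pos 1, read 0 -> (C,0)->write 0,move R,goto B. Now: state=B, head=2, tape[-1..3]=01000 (head:    ^)
Step 3: in state B at pos 2, read 0 -> (B,0)->write 1,move L,goto C. Now: state=C, head=1, tape[-1..3]=01010 (head:   ^)
Cells containing 1 after step 3: {0, 2} -> 2 cell(s)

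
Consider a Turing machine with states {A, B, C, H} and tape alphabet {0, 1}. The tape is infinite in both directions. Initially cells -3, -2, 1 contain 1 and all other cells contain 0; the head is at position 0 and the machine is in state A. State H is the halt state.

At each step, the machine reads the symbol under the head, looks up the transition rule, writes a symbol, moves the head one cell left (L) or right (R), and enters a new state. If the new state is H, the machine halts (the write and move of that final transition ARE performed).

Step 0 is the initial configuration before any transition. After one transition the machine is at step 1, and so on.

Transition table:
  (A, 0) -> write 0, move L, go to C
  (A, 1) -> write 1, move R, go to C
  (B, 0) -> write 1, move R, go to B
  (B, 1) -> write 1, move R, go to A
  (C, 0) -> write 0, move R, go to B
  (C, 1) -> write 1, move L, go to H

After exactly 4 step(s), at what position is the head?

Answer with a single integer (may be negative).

Answer: 2

Derivation:
Step 1: in state A at pos 0, read 0 -> (A,0)->write 0,move L,goto C. Now: state=C, head=-1, tape[-4..2]=0110010 (head:    ^)
Step 2: in state C at pos -1, read 0 -> (C,0)->write 0,move R,goto B. Now: state=B, head=0, tape[-4..2]=0110010 (head:     ^)
Step 3: in state B at pos 0, read 0 -> (B,0)->write 1,move R,goto B. Now: state=B, head=1, tape[-4..2]=0110110 (head:      ^)
Step 4: in state B at pos 1, read 1 -> (B,1)->write 1,move R,goto A. Now: state=A, head=2, tape[-4..3]=01101100 (head:       ^)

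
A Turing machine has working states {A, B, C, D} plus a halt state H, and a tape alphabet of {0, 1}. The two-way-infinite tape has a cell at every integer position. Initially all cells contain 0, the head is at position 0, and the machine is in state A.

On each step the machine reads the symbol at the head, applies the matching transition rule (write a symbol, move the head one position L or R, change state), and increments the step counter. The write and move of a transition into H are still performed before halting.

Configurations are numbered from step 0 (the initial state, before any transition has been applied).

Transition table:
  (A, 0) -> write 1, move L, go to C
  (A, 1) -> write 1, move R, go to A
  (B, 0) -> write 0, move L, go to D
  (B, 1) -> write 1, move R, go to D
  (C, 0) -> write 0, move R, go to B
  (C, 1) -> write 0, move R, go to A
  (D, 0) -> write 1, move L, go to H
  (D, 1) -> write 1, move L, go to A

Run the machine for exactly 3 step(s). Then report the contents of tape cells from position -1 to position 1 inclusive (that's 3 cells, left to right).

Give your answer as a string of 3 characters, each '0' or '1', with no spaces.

Step 1: in state A at pos 0, read 0 -> (A,0)->write 1,move L,goto C. Now: state=C, head=-1, tape[-2..1]=0010 (head:  ^)
Step 2: in state C at pos -1, read 0 -> (C,0)->write 0,move R,goto B. Now: state=B, head=0, tape[-2..1]=0010 (head:   ^)
Step 3: in state B at pos 0, read 1 -> (B,1)->write 1,move R,goto D. Now: state=D, head=1, tape[-2..2]=00100 (head:    ^)

Answer: 010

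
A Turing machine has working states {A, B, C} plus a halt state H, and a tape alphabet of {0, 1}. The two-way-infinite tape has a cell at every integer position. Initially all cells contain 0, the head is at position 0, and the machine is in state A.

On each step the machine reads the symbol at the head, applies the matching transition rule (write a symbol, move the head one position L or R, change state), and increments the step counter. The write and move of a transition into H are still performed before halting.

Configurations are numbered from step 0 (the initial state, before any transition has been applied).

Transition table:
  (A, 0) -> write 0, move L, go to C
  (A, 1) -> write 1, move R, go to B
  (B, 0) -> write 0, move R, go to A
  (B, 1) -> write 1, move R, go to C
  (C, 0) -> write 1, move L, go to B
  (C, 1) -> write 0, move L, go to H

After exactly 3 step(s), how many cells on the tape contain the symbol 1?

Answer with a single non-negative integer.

Step 1: in state A at pos 0, read 0 -> (A,0)->write 0,move L,goto C. Now: state=C, head=-1, tape[-2..1]=0000 (head:  ^)
Step 2: in state C at pos -1, read 0 -> (C,0)->write 1,move L,goto B. Now: state=B, head=-2, tape[-3..1]=00100 (head:  ^)
Step 3: in state B at pos -2, read 0 -> (B,0)->write 0,move R,goto A. Now: state=A, head=-1, tape[-3..1]=00100 (head:   ^)
Cells containing 1 after step 3: {-1} -> 1 cell(s)

Answer: 1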